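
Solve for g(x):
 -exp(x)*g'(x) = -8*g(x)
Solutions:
 g(x) = C1*exp(-8*exp(-x))


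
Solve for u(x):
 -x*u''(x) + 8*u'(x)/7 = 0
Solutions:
 u(x) = C1 + C2*x^(15/7)


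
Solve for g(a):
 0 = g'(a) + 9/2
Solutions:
 g(a) = C1 - 9*a/2


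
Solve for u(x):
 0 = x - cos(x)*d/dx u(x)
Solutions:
 u(x) = C1 + Integral(x/cos(x), x)


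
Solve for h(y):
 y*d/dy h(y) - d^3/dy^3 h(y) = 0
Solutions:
 h(y) = C1 + Integral(C2*airyai(y) + C3*airybi(y), y)


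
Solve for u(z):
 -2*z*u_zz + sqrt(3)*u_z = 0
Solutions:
 u(z) = C1 + C2*z^(sqrt(3)/2 + 1)


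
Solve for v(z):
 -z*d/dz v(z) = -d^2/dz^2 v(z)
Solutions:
 v(z) = C1 + C2*erfi(sqrt(2)*z/2)


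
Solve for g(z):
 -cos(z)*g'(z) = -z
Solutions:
 g(z) = C1 + Integral(z/cos(z), z)


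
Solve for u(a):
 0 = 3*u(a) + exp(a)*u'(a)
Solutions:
 u(a) = C1*exp(3*exp(-a))


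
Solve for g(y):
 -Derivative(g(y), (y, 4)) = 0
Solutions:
 g(y) = C1 + C2*y + C3*y^2 + C4*y^3


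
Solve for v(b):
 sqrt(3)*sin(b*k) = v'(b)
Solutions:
 v(b) = C1 - sqrt(3)*cos(b*k)/k


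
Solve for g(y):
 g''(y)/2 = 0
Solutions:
 g(y) = C1 + C2*y


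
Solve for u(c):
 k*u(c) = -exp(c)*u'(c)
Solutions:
 u(c) = C1*exp(k*exp(-c))


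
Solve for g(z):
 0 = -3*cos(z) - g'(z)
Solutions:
 g(z) = C1 - 3*sin(z)


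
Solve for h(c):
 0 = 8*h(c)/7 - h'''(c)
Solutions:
 h(c) = C3*exp(2*7^(2/3)*c/7) + (C1*sin(sqrt(3)*7^(2/3)*c/7) + C2*cos(sqrt(3)*7^(2/3)*c/7))*exp(-7^(2/3)*c/7)


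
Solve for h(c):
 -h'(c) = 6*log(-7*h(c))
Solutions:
 Integral(1/(log(-_y) + log(7)), (_y, h(c)))/6 = C1 - c


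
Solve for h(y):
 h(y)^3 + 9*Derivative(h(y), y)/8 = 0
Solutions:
 h(y) = -3*sqrt(2)*sqrt(-1/(C1 - 8*y))/2
 h(y) = 3*sqrt(2)*sqrt(-1/(C1 - 8*y))/2


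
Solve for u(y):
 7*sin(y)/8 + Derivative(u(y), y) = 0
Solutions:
 u(y) = C1 + 7*cos(y)/8


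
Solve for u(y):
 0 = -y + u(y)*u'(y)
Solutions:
 u(y) = -sqrt(C1 + y^2)
 u(y) = sqrt(C1 + y^2)


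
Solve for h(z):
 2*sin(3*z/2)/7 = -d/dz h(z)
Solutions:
 h(z) = C1 + 4*cos(3*z/2)/21


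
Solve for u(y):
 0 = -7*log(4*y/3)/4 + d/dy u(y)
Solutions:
 u(y) = C1 + 7*y*log(y)/4 - 7*y*log(3)/4 - 7*y/4 + 7*y*log(2)/2


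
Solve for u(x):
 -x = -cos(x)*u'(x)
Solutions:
 u(x) = C1 + Integral(x/cos(x), x)


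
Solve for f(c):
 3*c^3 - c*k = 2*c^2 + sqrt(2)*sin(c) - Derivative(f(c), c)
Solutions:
 f(c) = C1 - 3*c^4/4 + 2*c^3/3 + c^2*k/2 - sqrt(2)*cos(c)


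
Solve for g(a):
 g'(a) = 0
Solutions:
 g(a) = C1


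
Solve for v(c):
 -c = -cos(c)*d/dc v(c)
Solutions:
 v(c) = C1 + Integral(c/cos(c), c)


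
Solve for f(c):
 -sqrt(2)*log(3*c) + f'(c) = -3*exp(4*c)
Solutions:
 f(c) = C1 + sqrt(2)*c*log(c) + sqrt(2)*c*(-1 + log(3)) - 3*exp(4*c)/4


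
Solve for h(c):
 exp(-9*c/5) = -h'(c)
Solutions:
 h(c) = C1 + 5*exp(-9*c/5)/9


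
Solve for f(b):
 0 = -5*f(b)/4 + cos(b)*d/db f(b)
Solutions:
 f(b) = C1*(sin(b) + 1)^(5/8)/(sin(b) - 1)^(5/8)


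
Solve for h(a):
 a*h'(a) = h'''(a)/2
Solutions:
 h(a) = C1 + Integral(C2*airyai(2^(1/3)*a) + C3*airybi(2^(1/3)*a), a)


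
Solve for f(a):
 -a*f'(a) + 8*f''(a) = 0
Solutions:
 f(a) = C1 + C2*erfi(a/4)


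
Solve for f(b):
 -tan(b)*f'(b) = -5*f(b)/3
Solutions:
 f(b) = C1*sin(b)^(5/3)


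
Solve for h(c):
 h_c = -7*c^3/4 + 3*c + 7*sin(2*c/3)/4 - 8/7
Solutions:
 h(c) = C1 - 7*c^4/16 + 3*c^2/2 - 8*c/7 - 21*cos(2*c/3)/8


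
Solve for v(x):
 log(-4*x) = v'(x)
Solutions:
 v(x) = C1 + x*log(-x) + x*(-1 + 2*log(2))


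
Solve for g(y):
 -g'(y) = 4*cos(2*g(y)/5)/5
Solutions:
 4*y/5 - 5*log(sin(2*g(y)/5) - 1)/4 + 5*log(sin(2*g(y)/5) + 1)/4 = C1


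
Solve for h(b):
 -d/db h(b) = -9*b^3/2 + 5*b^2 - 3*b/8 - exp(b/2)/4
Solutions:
 h(b) = C1 + 9*b^4/8 - 5*b^3/3 + 3*b^2/16 + exp(b/2)/2


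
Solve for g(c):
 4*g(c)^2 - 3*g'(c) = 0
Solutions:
 g(c) = -3/(C1 + 4*c)


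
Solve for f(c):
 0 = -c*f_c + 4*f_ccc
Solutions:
 f(c) = C1 + Integral(C2*airyai(2^(1/3)*c/2) + C3*airybi(2^(1/3)*c/2), c)


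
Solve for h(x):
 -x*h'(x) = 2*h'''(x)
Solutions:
 h(x) = C1 + Integral(C2*airyai(-2^(2/3)*x/2) + C3*airybi(-2^(2/3)*x/2), x)


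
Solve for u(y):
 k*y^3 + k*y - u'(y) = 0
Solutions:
 u(y) = C1 + k*y^4/4 + k*y^2/2


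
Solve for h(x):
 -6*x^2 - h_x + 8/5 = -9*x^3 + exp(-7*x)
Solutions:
 h(x) = C1 + 9*x^4/4 - 2*x^3 + 8*x/5 + exp(-7*x)/7


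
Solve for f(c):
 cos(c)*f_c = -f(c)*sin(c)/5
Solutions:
 f(c) = C1*cos(c)^(1/5)


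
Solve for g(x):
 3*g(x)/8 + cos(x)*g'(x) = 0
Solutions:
 g(x) = C1*(sin(x) - 1)^(3/16)/(sin(x) + 1)^(3/16)


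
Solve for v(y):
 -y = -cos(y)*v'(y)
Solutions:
 v(y) = C1 + Integral(y/cos(y), y)


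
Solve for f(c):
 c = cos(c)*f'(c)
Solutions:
 f(c) = C1 + Integral(c/cos(c), c)


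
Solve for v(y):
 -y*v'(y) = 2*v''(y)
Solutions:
 v(y) = C1 + C2*erf(y/2)


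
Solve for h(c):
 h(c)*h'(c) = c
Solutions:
 h(c) = -sqrt(C1 + c^2)
 h(c) = sqrt(C1 + c^2)


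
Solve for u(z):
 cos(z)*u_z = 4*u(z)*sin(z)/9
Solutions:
 u(z) = C1/cos(z)^(4/9)


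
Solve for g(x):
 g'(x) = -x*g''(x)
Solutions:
 g(x) = C1 + C2*log(x)


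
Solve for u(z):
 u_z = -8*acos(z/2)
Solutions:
 u(z) = C1 - 8*z*acos(z/2) + 8*sqrt(4 - z^2)


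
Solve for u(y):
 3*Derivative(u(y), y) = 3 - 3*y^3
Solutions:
 u(y) = C1 - y^4/4 + y


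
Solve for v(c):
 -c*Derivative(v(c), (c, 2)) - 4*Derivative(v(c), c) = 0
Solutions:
 v(c) = C1 + C2/c^3


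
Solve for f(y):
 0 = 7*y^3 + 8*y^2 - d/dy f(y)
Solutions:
 f(y) = C1 + 7*y^4/4 + 8*y^3/3


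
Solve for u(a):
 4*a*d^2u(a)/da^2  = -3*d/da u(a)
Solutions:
 u(a) = C1 + C2*a^(1/4)


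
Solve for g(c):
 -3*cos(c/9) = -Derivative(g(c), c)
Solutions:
 g(c) = C1 + 27*sin(c/9)


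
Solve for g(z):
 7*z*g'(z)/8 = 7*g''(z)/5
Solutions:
 g(z) = C1 + C2*erfi(sqrt(5)*z/4)


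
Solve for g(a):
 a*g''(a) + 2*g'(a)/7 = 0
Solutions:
 g(a) = C1 + C2*a^(5/7)


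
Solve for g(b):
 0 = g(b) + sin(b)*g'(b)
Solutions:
 g(b) = C1*sqrt(cos(b) + 1)/sqrt(cos(b) - 1)


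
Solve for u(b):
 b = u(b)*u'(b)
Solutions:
 u(b) = -sqrt(C1 + b^2)
 u(b) = sqrt(C1 + b^2)


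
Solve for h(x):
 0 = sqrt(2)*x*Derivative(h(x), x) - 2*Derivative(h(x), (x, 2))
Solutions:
 h(x) = C1 + C2*erfi(2^(1/4)*x/2)


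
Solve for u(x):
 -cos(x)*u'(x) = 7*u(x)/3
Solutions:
 u(x) = C1*(sin(x) - 1)^(7/6)/(sin(x) + 1)^(7/6)


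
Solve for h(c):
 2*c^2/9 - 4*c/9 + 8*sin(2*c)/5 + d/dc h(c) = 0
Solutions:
 h(c) = C1 - 2*c^3/27 + 2*c^2/9 + 4*cos(2*c)/5


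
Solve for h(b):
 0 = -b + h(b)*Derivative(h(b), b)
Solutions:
 h(b) = -sqrt(C1 + b^2)
 h(b) = sqrt(C1 + b^2)


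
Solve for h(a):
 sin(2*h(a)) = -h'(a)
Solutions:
 h(a) = pi - acos((-C1 - exp(4*a))/(C1 - exp(4*a)))/2
 h(a) = acos((-C1 - exp(4*a))/(C1 - exp(4*a)))/2


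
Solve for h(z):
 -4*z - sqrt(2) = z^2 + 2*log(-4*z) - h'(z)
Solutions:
 h(z) = C1 + z^3/3 + 2*z^2 + 2*z*log(-z) + z*(-2 + sqrt(2) + 4*log(2))


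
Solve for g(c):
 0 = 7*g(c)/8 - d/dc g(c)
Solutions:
 g(c) = C1*exp(7*c/8)


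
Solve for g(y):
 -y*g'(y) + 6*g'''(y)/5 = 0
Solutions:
 g(y) = C1 + Integral(C2*airyai(5^(1/3)*6^(2/3)*y/6) + C3*airybi(5^(1/3)*6^(2/3)*y/6), y)


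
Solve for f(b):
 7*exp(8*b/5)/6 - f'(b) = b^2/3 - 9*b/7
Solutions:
 f(b) = C1 - b^3/9 + 9*b^2/14 + 35*exp(8*b/5)/48


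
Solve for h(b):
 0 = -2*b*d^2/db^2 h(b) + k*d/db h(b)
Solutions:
 h(b) = C1 + b^(re(k)/2 + 1)*(C2*sin(log(b)*Abs(im(k))/2) + C3*cos(log(b)*im(k)/2))


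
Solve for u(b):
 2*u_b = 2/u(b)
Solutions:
 u(b) = -sqrt(C1 + 2*b)
 u(b) = sqrt(C1 + 2*b)


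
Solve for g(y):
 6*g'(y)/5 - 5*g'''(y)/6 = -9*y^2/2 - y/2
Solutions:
 g(y) = C1 + C2*exp(-6*y/5) + C3*exp(6*y/5) - 5*y^3/4 - 5*y^2/24 - 125*y/24


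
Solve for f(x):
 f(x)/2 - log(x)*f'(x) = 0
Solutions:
 f(x) = C1*exp(li(x)/2)


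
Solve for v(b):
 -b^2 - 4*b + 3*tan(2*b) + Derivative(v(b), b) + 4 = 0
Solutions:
 v(b) = C1 + b^3/3 + 2*b^2 - 4*b + 3*log(cos(2*b))/2


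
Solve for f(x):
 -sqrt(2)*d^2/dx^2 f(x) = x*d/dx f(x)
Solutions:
 f(x) = C1 + C2*erf(2^(1/4)*x/2)


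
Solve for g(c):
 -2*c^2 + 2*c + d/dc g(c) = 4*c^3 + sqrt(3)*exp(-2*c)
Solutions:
 g(c) = C1 + c^4 + 2*c^3/3 - c^2 - sqrt(3)*exp(-2*c)/2


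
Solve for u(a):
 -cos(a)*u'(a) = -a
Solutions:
 u(a) = C1 + Integral(a/cos(a), a)


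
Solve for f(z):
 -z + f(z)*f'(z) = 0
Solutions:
 f(z) = -sqrt(C1 + z^2)
 f(z) = sqrt(C1 + z^2)


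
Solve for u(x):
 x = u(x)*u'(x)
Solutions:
 u(x) = -sqrt(C1 + x^2)
 u(x) = sqrt(C1 + x^2)


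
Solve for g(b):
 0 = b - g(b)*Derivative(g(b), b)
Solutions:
 g(b) = -sqrt(C1 + b^2)
 g(b) = sqrt(C1 + b^2)


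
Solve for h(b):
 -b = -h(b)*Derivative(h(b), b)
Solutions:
 h(b) = -sqrt(C1 + b^2)
 h(b) = sqrt(C1 + b^2)


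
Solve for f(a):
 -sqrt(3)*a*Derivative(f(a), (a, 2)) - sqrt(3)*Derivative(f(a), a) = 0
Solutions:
 f(a) = C1 + C2*log(a)


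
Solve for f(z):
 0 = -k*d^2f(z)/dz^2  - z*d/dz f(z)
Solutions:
 f(z) = C1 + C2*sqrt(k)*erf(sqrt(2)*z*sqrt(1/k)/2)


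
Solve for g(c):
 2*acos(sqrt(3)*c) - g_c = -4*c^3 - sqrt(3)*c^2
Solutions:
 g(c) = C1 + c^4 + sqrt(3)*c^3/3 + 2*c*acos(sqrt(3)*c) - 2*sqrt(3)*sqrt(1 - 3*c^2)/3


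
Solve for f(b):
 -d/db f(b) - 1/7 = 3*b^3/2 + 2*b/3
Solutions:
 f(b) = C1 - 3*b^4/8 - b^2/3 - b/7


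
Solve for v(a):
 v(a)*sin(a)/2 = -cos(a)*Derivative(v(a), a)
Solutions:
 v(a) = C1*sqrt(cos(a))


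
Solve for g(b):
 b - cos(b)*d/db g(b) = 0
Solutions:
 g(b) = C1 + Integral(b/cos(b), b)


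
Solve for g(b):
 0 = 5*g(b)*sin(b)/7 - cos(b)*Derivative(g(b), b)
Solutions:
 g(b) = C1/cos(b)^(5/7)


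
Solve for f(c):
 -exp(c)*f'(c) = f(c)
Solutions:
 f(c) = C1*exp(exp(-c))


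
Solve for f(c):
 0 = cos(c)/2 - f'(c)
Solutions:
 f(c) = C1 + sin(c)/2


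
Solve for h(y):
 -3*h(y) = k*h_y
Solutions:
 h(y) = C1*exp(-3*y/k)


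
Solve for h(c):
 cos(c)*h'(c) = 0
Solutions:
 h(c) = C1


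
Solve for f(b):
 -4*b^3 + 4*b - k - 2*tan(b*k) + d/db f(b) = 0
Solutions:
 f(b) = C1 + b^4 - 2*b^2 + b*k + 2*Piecewise((-log(cos(b*k))/k, Ne(k, 0)), (0, True))


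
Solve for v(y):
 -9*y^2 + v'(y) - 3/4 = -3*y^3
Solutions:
 v(y) = C1 - 3*y^4/4 + 3*y^3 + 3*y/4


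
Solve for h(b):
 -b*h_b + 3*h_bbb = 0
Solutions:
 h(b) = C1 + Integral(C2*airyai(3^(2/3)*b/3) + C3*airybi(3^(2/3)*b/3), b)


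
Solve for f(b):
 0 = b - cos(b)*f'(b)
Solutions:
 f(b) = C1 + Integral(b/cos(b), b)


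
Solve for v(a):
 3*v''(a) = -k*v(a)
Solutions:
 v(a) = C1*exp(-sqrt(3)*a*sqrt(-k)/3) + C2*exp(sqrt(3)*a*sqrt(-k)/3)


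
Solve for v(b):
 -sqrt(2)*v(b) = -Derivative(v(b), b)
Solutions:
 v(b) = C1*exp(sqrt(2)*b)


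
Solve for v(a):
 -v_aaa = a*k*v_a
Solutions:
 v(a) = C1 + Integral(C2*airyai(a*(-k)^(1/3)) + C3*airybi(a*(-k)^(1/3)), a)


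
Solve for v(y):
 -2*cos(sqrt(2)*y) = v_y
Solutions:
 v(y) = C1 - sqrt(2)*sin(sqrt(2)*y)


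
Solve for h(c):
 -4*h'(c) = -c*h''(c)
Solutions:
 h(c) = C1 + C2*c^5


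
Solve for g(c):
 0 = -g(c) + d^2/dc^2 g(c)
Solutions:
 g(c) = C1*exp(-c) + C2*exp(c)


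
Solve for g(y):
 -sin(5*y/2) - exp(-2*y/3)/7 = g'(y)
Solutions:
 g(y) = C1 + 2*cos(5*y/2)/5 + 3*exp(-2*y/3)/14


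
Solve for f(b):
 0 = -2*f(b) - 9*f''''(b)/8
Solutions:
 f(b) = (C1*sin(sqrt(6)*b/3) + C2*cos(sqrt(6)*b/3))*exp(-sqrt(6)*b/3) + (C3*sin(sqrt(6)*b/3) + C4*cos(sqrt(6)*b/3))*exp(sqrt(6)*b/3)


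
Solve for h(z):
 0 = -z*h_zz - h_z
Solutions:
 h(z) = C1 + C2*log(z)


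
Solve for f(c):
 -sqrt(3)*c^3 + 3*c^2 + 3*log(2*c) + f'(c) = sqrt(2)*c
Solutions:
 f(c) = C1 + sqrt(3)*c^4/4 - c^3 + sqrt(2)*c^2/2 - 3*c*log(c) - c*log(8) + 3*c


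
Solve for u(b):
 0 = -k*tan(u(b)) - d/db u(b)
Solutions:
 u(b) = pi - asin(C1*exp(-b*k))
 u(b) = asin(C1*exp(-b*k))


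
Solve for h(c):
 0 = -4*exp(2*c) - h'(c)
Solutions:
 h(c) = C1 - 2*exp(2*c)


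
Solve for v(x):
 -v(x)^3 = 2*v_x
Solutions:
 v(x) = -sqrt(-1/(C1 - x))
 v(x) = sqrt(-1/(C1 - x))


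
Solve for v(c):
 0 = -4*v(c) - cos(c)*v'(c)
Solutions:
 v(c) = C1*(sin(c)^2 - 2*sin(c) + 1)/(sin(c)^2 + 2*sin(c) + 1)


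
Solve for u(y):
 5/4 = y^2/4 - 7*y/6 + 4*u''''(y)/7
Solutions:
 u(y) = C1 + C2*y + C3*y^2 + C4*y^3 - 7*y^6/5760 + 49*y^5/2880 + 35*y^4/384


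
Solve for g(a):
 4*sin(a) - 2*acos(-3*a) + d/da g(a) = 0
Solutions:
 g(a) = C1 + 2*a*acos(-3*a) + 2*sqrt(1 - 9*a^2)/3 + 4*cos(a)


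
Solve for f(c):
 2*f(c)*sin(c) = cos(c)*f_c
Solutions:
 f(c) = C1/cos(c)^2


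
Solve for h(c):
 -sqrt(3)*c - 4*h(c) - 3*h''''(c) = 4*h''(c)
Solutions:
 h(c) = -sqrt(3)*c/4 + (C1*sin(sqrt(2)*3^(3/4)*c*cos(atan(sqrt(2))/2)/3) + C2*cos(sqrt(2)*3^(3/4)*c*cos(atan(sqrt(2))/2)/3))*exp(-sqrt(2)*3^(3/4)*c*sin(atan(sqrt(2))/2)/3) + (C3*sin(sqrt(2)*3^(3/4)*c*cos(atan(sqrt(2))/2)/3) + C4*cos(sqrt(2)*3^(3/4)*c*cos(atan(sqrt(2))/2)/3))*exp(sqrt(2)*3^(3/4)*c*sin(atan(sqrt(2))/2)/3)


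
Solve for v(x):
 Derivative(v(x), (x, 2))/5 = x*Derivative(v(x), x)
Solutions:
 v(x) = C1 + C2*erfi(sqrt(10)*x/2)


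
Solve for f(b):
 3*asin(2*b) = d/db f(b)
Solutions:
 f(b) = C1 + 3*b*asin(2*b) + 3*sqrt(1 - 4*b^2)/2


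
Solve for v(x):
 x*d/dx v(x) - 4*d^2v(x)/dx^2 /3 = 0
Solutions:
 v(x) = C1 + C2*erfi(sqrt(6)*x/4)


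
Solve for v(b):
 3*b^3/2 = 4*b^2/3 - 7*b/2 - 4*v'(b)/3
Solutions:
 v(b) = C1 - 9*b^4/32 + b^3/3 - 21*b^2/16


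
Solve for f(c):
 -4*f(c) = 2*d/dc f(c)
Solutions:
 f(c) = C1*exp(-2*c)


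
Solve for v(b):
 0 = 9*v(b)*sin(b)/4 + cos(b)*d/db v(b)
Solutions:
 v(b) = C1*cos(b)^(9/4)


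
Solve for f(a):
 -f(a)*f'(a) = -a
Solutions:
 f(a) = -sqrt(C1 + a^2)
 f(a) = sqrt(C1 + a^2)


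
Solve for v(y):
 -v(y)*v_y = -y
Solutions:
 v(y) = -sqrt(C1 + y^2)
 v(y) = sqrt(C1 + y^2)


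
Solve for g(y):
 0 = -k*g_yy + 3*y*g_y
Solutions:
 g(y) = C1 + C2*erf(sqrt(6)*y*sqrt(-1/k)/2)/sqrt(-1/k)


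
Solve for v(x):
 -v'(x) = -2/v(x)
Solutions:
 v(x) = -sqrt(C1 + 4*x)
 v(x) = sqrt(C1 + 4*x)


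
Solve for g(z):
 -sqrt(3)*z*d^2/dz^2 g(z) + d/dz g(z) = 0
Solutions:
 g(z) = C1 + C2*z^(sqrt(3)/3 + 1)


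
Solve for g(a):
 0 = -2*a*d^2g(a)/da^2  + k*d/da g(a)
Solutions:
 g(a) = C1 + a^(re(k)/2 + 1)*(C2*sin(log(a)*Abs(im(k))/2) + C3*cos(log(a)*im(k)/2))


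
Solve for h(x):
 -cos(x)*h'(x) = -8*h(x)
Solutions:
 h(x) = C1*(sin(x)^4 + 4*sin(x)^3 + 6*sin(x)^2 + 4*sin(x) + 1)/(sin(x)^4 - 4*sin(x)^3 + 6*sin(x)^2 - 4*sin(x) + 1)


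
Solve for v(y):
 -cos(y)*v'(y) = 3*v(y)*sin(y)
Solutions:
 v(y) = C1*cos(y)^3


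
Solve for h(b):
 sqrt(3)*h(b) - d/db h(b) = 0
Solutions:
 h(b) = C1*exp(sqrt(3)*b)


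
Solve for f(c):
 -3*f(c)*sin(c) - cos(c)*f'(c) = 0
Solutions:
 f(c) = C1*cos(c)^3


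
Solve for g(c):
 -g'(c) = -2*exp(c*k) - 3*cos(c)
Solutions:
 g(c) = C1 + 3*sin(c) + 2*exp(c*k)/k


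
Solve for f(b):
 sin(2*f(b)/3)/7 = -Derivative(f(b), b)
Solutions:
 b/7 + 3*log(cos(2*f(b)/3) - 1)/4 - 3*log(cos(2*f(b)/3) + 1)/4 = C1


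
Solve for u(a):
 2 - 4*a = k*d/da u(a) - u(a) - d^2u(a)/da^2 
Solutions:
 u(a) = C1*exp(a*(k - sqrt(k^2 - 4))/2) + C2*exp(a*(k + sqrt(k^2 - 4))/2) + 4*a + 4*k - 2


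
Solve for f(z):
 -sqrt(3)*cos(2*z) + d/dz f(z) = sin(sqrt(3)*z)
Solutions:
 f(z) = C1 + sqrt(3)*sin(2*z)/2 - sqrt(3)*cos(sqrt(3)*z)/3


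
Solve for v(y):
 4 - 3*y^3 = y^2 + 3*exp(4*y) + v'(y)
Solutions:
 v(y) = C1 - 3*y^4/4 - y^3/3 + 4*y - 3*exp(4*y)/4


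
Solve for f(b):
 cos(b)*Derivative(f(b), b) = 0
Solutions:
 f(b) = C1


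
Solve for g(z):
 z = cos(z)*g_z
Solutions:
 g(z) = C1 + Integral(z/cos(z), z)


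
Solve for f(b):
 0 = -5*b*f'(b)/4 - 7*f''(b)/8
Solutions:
 f(b) = C1 + C2*erf(sqrt(35)*b/7)


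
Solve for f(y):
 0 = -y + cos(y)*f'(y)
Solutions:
 f(y) = C1 + Integral(y/cos(y), y)


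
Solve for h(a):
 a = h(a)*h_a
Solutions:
 h(a) = -sqrt(C1 + a^2)
 h(a) = sqrt(C1 + a^2)


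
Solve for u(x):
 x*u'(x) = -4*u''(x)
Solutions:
 u(x) = C1 + C2*erf(sqrt(2)*x/4)


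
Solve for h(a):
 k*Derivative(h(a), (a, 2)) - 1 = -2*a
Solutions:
 h(a) = C1 + C2*a - a^3/(3*k) + a^2/(2*k)


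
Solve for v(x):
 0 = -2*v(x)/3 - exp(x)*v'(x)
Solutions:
 v(x) = C1*exp(2*exp(-x)/3)


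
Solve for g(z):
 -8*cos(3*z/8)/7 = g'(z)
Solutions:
 g(z) = C1 - 64*sin(3*z/8)/21


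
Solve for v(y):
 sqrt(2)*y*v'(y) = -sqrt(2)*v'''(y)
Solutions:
 v(y) = C1 + Integral(C2*airyai(-y) + C3*airybi(-y), y)


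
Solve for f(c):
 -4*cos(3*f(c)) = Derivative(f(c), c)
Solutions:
 f(c) = -asin((C1 + exp(24*c))/(C1 - exp(24*c)))/3 + pi/3
 f(c) = asin((C1 + exp(24*c))/(C1 - exp(24*c)))/3


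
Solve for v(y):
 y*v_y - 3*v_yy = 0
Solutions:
 v(y) = C1 + C2*erfi(sqrt(6)*y/6)


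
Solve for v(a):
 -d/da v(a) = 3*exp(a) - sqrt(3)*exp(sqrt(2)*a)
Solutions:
 v(a) = C1 - 3*exp(a) + sqrt(6)*exp(sqrt(2)*a)/2


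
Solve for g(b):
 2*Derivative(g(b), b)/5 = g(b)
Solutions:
 g(b) = C1*exp(5*b/2)


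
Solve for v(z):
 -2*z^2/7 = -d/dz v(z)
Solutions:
 v(z) = C1 + 2*z^3/21


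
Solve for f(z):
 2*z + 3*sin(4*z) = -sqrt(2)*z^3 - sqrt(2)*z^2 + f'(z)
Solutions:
 f(z) = C1 + sqrt(2)*z^4/4 + sqrt(2)*z^3/3 + z^2 - 3*cos(4*z)/4


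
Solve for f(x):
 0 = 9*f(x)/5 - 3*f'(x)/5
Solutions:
 f(x) = C1*exp(3*x)


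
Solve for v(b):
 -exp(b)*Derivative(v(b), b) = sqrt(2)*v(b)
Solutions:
 v(b) = C1*exp(sqrt(2)*exp(-b))


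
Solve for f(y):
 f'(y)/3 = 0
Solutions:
 f(y) = C1


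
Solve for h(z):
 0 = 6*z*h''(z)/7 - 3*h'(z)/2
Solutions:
 h(z) = C1 + C2*z^(11/4)


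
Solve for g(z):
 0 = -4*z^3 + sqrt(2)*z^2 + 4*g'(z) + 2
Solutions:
 g(z) = C1 + z^4/4 - sqrt(2)*z^3/12 - z/2


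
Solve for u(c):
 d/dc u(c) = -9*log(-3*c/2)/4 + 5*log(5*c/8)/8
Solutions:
 u(c) = C1 - 13*c*log(c)/8 + c*(-18*log(3) + 3*log(2) + 5*log(5) + 13 - 18*I*pi)/8


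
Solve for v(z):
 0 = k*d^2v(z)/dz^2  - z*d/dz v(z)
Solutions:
 v(z) = C1 + C2*erf(sqrt(2)*z*sqrt(-1/k)/2)/sqrt(-1/k)


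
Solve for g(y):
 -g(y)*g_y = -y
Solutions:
 g(y) = -sqrt(C1 + y^2)
 g(y) = sqrt(C1 + y^2)


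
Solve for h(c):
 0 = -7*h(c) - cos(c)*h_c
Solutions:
 h(c) = C1*sqrt(sin(c) - 1)*(sin(c)^3 - 3*sin(c)^2 + 3*sin(c) - 1)/(sqrt(sin(c) + 1)*(sin(c)^3 + 3*sin(c)^2 + 3*sin(c) + 1))


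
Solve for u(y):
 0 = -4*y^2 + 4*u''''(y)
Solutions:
 u(y) = C1 + C2*y + C3*y^2 + C4*y^3 + y^6/360


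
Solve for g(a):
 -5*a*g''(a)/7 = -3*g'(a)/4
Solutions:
 g(a) = C1 + C2*a^(41/20)


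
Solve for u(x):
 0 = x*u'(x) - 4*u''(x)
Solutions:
 u(x) = C1 + C2*erfi(sqrt(2)*x/4)


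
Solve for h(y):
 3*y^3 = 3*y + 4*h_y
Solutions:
 h(y) = C1 + 3*y^4/16 - 3*y^2/8


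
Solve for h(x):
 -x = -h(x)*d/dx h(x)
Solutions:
 h(x) = -sqrt(C1 + x^2)
 h(x) = sqrt(C1 + x^2)


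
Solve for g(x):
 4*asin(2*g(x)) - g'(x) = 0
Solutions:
 Integral(1/asin(2*_y), (_y, g(x))) = C1 + 4*x


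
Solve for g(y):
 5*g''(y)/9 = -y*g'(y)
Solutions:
 g(y) = C1 + C2*erf(3*sqrt(10)*y/10)


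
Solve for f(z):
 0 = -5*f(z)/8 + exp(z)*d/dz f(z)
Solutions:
 f(z) = C1*exp(-5*exp(-z)/8)


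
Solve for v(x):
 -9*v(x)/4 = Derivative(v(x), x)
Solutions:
 v(x) = C1*exp(-9*x/4)


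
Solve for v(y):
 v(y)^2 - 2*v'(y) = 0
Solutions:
 v(y) = -2/(C1 + y)


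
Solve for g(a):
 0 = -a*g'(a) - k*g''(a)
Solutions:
 g(a) = C1 + C2*sqrt(k)*erf(sqrt(2)*a*sqrt(1/k)/2)


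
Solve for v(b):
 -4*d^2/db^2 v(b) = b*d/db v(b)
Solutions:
 v(b) = C1 + C2*erf(sqrt(2)*b/4)


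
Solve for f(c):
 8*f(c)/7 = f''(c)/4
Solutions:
 f(c) = C1*exp(-4*sqrt(14)*c/7) + C2*exp(4*sqrt(14)*c/7)


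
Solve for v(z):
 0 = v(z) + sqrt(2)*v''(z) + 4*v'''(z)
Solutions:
 v(z) = C1*exp(z*(-2*sqrt(2) + 2^(2/3)/(sqrt(2) + 108 + sqrt(-2 + (sqrt(2) + 108)^2))^(1/3) + 2^(1/3)*(sqrt(2) + 108 + sqrt(-2 + (sqrt(2) + 108)^2))^(1/3))/24)*sin(2^(1/3)*sqrt(3)*z*(-(sqrt(2) + 108 + sqrt(-2 + (sqrt(2) + 108)^2))^(1/3) + 2^(1/3)/(sqrt(2) + 108 + sqrt(-2 + (sqrt(2) + 108)^2))^(1/3))/24) + C2*exp(z*(-2*sqrt(2) + 2^(2/3)/(sqrt(2) + 108 + sqrt(-2 + (sqrt(2) + 108)^2))^(1/3) + 2^(1/3)*(sqrt(2) + 108 + sqrt(-2 + (sqrt(2) + 108)^2))^(1/3))/24)*cos(2^(1/3)*sqrt(3)*z*(-(sqrt(2) + 108 + sqrt(-2 + (sqrt(2) + 108)^2))^(1/3) + 2^(1/3)/(sqrt(2) + 108 + sqrt(-2 + (sqrt(2) + 108)^2))^(1/3))/24) + C3*exp(-z*(2^(2/3)/(sqrt(2) + 108 + sqrt(-2 + (sqrt(2) + 108)^2))^(1/3) + sqrt(2) + 2^(1/3)*(sqrt(2) + 108 + sqrt(-2 + (sqrt(2) + 108)^2))^(1/3))/12)


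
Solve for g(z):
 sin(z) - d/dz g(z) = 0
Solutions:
 g(z) = C1 - cos(z)


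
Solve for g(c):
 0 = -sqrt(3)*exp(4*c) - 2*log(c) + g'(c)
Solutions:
 g(c) = C1 + 2*c*log(c) - 2*c + sqrt(3)*exp(4*c)/4


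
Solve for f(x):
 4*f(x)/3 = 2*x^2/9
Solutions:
 f(x) = x^2/6


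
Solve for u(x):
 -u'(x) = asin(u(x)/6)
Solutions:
 Integral(1/asin(_y/6), (_y, u(x))) = C1 - x


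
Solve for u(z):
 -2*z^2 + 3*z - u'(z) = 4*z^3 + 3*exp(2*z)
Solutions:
 u(z) = C1 - z^4 - 2*z^3/3 + 3*z^2/2 - 3*exp(2*z)/2


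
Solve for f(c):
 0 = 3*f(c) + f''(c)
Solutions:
 f(c) = C1*sin(sqrt(3)*c) + C2*cos(sqrt(3)*c)


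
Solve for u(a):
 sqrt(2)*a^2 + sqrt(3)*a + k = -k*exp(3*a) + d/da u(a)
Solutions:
 u(a) = C1 + sqrt(2)*a^3/3 + sqrt(3)*a^2/2 + a*k + k*exp(3*a)/3


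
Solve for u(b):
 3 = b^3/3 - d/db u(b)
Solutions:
 u(b) = C1 + b^4/12 - 3*b


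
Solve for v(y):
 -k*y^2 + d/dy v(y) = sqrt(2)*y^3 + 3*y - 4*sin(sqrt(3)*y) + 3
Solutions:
 v(y) = C1 + k*y^3/3 + sqrt(2)*y^4/4 + 3*y^2/2 + 3*y + 4*sqrt(3)*cos(sqrt(3)*y)/3


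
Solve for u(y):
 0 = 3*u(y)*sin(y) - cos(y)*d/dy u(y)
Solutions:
 u(y) = C1/cos(y)^3


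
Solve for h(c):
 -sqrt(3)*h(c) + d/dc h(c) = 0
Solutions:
 h(c) = C1*exp(sqrt(3)*c)


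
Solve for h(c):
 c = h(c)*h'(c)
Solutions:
 h(c) = -sqrt(C1 + c^2)
 h(c) = sqrt(C1 + c^2)


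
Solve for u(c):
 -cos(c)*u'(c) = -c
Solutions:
 u(c) = C1 + Integral(c/cos(c), c)


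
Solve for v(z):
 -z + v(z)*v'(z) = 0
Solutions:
 v(z) = -sqrt(C1 + z^2)
 v(z) = sqrt(C1 + z^2)


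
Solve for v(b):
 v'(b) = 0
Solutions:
 v(b) = C1


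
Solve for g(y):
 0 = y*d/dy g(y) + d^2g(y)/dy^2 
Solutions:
 g(y) = C1 + C2*erf(sqrt(2)*y/2)


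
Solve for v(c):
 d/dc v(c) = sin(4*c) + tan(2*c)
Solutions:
 v(c) = C1 - log(cos(2*c))/2 - cos(4*c)/4


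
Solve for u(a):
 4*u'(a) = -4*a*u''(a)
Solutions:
 u(a) = C1 + C2*log(a)


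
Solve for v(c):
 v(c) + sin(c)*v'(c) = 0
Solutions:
 v(c) = C1*sqrt(cos(c) + 1)/sqrt(cos(c) - 1)


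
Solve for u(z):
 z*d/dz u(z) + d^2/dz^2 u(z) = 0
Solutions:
 u(z) = C1 + C2*erf(sqrt(2)*z/2)


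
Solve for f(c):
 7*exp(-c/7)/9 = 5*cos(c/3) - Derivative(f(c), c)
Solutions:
 f(c) = C1 + 15*sin(c/3) + 49*exp(-c/7)/9


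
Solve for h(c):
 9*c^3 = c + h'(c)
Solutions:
 h(c) = C1 + 9*c^4/4 - c^2/2


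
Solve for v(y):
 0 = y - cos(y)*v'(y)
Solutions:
 v(y) = C1 + Integral(y/cos(y), y)


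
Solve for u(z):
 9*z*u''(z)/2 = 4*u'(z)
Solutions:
 u(z) = C1 + C2*z^(17/9)


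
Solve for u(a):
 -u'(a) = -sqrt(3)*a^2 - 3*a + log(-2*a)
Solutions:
 u(a) = C1 + sqrt(3)*a^3/3 + 3*a^2/2 - a*log(-a) + a*(1 - log(2))


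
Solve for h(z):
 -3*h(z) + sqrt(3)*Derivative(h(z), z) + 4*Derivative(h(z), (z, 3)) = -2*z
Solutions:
 h(z) = C1*exp(-z*(-3^(5/6)/(9 + sqrt(sqrt(3) + 81))^(1/3) + 3^(2/3)*(9 + sqrt(sqrt(3) + 81))^(1/3))/12)*sin(z*(3^(1/3)/(9 + sqrt(sqrt(3) + 81))^(1/3) + 3^(1/6)*(9 + sqrt(sqrt(3) + 81))^(1/3))/4) + C2*exp(-z*(-3^(5/6)/(9 + sqrt(sqrt(3) + 81))^(1/3) + 3^(2/3)*(9 + sqrt(sqrt(3) + 81))^(1/3))/12)*cos(z*(3^(1/3)/(9 + sqrt(sqrt(3) + 81))^(1/3) + 3^(1/6)*(9 + sqrt(sqrt(3) + 81))^(1/3))/4) + C3*exp(z*(-3^(5/6)/(9 + sqrt(sqrt(3) + 81))^(1/3) + 3^(2/3)*(9 + sqrt(sqrt(3) + 81))^(1/3))/6) + 2*z/3 + 2*sqrt(3)/9


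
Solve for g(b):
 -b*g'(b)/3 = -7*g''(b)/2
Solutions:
 g(b) = C1 + C2*erfi(sqrt(21)*b/21)


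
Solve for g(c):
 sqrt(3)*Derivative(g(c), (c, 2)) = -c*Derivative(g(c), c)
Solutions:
 g(c) = C1 + C2*erf(sqrt(2)*3^(3/4)*c/6)


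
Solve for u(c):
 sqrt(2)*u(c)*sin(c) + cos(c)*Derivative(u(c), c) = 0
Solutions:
 u(c) = C1*cos(c)^(sqrt(2))


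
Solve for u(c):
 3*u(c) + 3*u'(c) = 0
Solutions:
 u(c) = C1*exp(-c)


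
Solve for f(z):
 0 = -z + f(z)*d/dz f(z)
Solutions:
 f(z) = -sqrt(C1 + z^2)
 f(z) = sqrt(C1 + z^2)


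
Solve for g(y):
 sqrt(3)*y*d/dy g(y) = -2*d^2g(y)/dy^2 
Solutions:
 g(y) = C1 + C2*erf(3^(1/4)*y/2)


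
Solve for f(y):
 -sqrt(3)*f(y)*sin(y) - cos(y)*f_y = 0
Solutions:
 f(y) = C1*cos(y)^(sqrt(3))


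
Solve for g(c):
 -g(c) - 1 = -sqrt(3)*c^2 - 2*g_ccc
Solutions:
 g(c) = C3*exp(2^(2/3)*c/2) + sqrt(3)*c^2 + (C1*sin(2^(2/3)*sqrt(3)*c/4) + C2*cos(2^(2/3)*sqrt(3)*c/4))*exp(-2^(2/3)*c/4) - 1


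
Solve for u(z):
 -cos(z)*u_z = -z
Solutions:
 u(z) = C1 + Integral(z/cos(z), z)


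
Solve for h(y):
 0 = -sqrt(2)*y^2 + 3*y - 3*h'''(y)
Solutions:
 h(y) = C1 + C2*y + C3*y^2 - sqrt(2)*y^5/180 + y^4/24


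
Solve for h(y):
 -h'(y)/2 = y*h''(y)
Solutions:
 h(y) = C1 + C2*sqrt(y)


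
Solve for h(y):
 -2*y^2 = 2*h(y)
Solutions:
 h(y) = -y^2


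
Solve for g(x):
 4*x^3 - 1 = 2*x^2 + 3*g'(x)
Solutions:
 g(x) = C1 + x^4/3 - 2*x^3/9 - x/3


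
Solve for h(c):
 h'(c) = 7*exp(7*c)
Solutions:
 h(c) = C1 + exp(7*c)


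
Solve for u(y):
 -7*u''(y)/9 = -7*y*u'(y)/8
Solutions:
 u(y) = C1 + C2*erfi(3*y/4)


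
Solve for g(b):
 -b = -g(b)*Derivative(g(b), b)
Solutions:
 g(b) = -sqrt(C1 + b^2)
 g(b) = sqrt(C1 + b^2)


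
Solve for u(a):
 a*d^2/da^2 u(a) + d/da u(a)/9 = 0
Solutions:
 u(a) = C1 + C2*a^(8/9)


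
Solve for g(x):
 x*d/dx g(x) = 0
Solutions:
 g(x) = C1


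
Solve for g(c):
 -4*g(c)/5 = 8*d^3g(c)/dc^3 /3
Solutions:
 g(c) = C3*exp(-10^(2/3)*3^(1/3)*c/10) + (C1*sin(10^(2/3)*3^(5/6)*c/20) + C2*cos(10^(2/3)*3^(5/6)*c/20))*exp(10^(2/3)*3^(1/3)*c/20)


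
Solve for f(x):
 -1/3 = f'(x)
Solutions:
 f(x) = C1 - x/3


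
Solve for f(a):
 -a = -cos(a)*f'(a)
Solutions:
 f(a) = C1 + Integral(a/cos(a), a)


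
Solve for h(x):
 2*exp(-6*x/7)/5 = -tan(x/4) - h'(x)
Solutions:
 h(x) = C1 - 2*log(tan(x/4)^2 + 1) + 7*exp(-6*x/7)/15


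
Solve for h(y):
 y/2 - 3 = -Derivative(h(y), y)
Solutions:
 h(y) = C1 - y^2/4 + 3*y


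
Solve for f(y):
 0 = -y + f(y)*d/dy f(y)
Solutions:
 f(y) = -sqrt(C1 + y^2)
 f(y) = sqrt(C1 + y^2)


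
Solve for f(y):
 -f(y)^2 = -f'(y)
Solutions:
 f(y) = -1/(C1 + y)


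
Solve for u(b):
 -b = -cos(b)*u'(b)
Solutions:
 u(b) = C1 + Integral(b/cos(b), b)


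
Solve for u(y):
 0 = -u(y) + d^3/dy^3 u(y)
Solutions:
 u(y) = C3*exp(y) + (C1*sin(sqrt(3)*y/2) + C2*cos(sqrt(3)*y/2))*exp(-y/2)


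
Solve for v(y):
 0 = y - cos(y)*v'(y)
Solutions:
 v(y) = C1 + Integral(y/cos(y), y)


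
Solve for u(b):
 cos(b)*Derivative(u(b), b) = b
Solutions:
 u(b) = C1 + Integral(b/cos(b), b)


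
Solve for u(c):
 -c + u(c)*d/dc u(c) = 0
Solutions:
 u(c) = -sqrt(C1 + c^2)
 u(c) = sqrt(C1 + c^2)


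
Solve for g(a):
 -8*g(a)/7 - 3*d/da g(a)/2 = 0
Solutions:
 g(a) = C1*exp(-16*a/21)


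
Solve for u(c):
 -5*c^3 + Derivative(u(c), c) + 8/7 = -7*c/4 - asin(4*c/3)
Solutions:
 u(c) = C1 + 5*c^4/4 - 7*c^2/8 - c*asin(4*c/3) - 8*c/7 - sqrt(9 - 16*c^2)/4


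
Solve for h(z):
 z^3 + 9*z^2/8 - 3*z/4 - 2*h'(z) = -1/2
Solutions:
 h(z) = C1 + z^4/8 + 3*z^3/16 - 3*z^2/16 + z/4


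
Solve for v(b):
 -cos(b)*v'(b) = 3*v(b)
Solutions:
 v(b) = C1*(sin(b) - 1)^(3/2)/(sin(b) + 1)^(3/2)


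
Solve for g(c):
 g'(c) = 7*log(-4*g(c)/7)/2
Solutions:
 -2*Integral(1/(log(-_y) - log(7) + 2*log(2)), (_y, g(c)))/7 = C1 - c


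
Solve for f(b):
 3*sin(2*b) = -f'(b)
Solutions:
 f(b) = C1 + 3*cos(2*b)/2


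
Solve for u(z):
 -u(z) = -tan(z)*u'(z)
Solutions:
 u(z) = C1*sin(z)


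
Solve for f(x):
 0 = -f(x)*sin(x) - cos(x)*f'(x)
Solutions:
 f(x) = C1*cos(x)


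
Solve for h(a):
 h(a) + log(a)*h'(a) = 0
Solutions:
 h(a) = C1*exp(-li(a))


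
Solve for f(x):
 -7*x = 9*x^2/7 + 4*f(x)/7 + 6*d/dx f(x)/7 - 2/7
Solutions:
 f(x) = C1*exp(-2*x/3) - 9*x^2/4 - 11*x/2 + 35/4


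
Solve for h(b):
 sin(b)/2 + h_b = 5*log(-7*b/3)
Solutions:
 h(b) = C1 + 5*b*log(-b) - 5*b*log(3) - 5*b + 5*b*log(7) + cos(b)/2


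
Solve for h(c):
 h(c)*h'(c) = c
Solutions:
 h(c) = -sqrt(C1 + c^2)
 h(c) = sqrt(C1 + c^2)


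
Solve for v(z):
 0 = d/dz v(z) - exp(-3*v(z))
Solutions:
 v(z) = log(C1 + 3*z)/3
 v(z) = log((-3^(1/3) - 3^(5/6)*I)*(C1 + z)^(1/3)/2)
 v(z) = log((-3^(1/3) + 3^(5/6)*I)*(C1 + z)^(1/3)/2)


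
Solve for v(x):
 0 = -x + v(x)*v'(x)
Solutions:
 v(x) = -sqrt(C1 + x^2)
 v(x) = sqrt(C1 + x^2)


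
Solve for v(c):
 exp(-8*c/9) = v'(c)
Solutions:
 v(c) = C1 - 9*exp(-8*c/9)/8


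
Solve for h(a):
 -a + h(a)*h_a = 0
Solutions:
 h(a) = -sqrt(C1 + a^2)
 h(a) = sqrt(C1 + a^2)


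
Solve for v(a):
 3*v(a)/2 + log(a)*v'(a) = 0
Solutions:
 v(a) = C1*exp(-3*li(a)/2)


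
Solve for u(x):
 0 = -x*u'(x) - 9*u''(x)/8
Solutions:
 u(x) = C1 + C2*erf(2*x/3)


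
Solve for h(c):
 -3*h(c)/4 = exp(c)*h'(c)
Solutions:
 h(c) = C1*exp(3*exp(-c)/4)


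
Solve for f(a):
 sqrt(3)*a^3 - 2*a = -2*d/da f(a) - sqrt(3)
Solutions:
 f(a) = C1 - sqrt(3)*a^4/8 + a^2/2 - sqrt(3)*a/2


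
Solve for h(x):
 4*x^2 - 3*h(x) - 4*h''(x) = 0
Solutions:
 h(x) = C1*sin(sqrt(3)*x/2) + C2*cos(sqrt(3)*x/2) + 4*x^2/3 - 32/9


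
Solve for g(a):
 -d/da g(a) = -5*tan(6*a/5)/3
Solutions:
 g(a) = C1 - 25*log(cos(6*a/5))/18


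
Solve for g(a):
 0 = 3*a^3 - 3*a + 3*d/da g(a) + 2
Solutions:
 g(a) = C1 - a^4/4 + a^2/2 - 2*a/3


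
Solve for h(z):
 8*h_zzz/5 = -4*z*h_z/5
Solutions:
 h(z) = C1 + Integral(C2*airyai(-2^(2/3)*z/2) + C3*airybi(-2^(2/3)*z/2), z)


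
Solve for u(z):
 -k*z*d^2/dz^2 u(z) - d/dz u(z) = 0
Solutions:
 u(z) = C1 + z^(((re(k) - 1)*re(k) + im(k)^2)/(re(k)^2 + im(k)^2))*(C2*sin(log(z)*Abs(im(k))/(re(k)^2 + im(k)^2)) + C3*cos(log(z)*im(k)/(re(k)^2 + im(k)^2)))


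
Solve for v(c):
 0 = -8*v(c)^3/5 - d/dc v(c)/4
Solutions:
 v(c) = -sqrt(10)*sqrt(-1/(C1 - 32*c))/2
 v(c) = sqrt(10)*sqrt(-1/(C1 - 32*c))/2


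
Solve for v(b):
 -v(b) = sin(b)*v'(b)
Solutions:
 v(b) = C1*sqrt(cos(b) + 1)/sqrt(cos(b) - 1)


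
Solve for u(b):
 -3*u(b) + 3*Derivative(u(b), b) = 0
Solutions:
 u(b) = C1*exp(b)


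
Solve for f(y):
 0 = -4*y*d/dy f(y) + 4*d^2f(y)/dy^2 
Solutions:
 f(y) = C1 + C2*erfi(sqrt(2)*y/2)


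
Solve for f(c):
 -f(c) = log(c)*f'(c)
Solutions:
 f(c) = C1*exp(-li(c))


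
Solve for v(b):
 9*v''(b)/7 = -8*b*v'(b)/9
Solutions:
 v(b) = C1 + C2*erf(2*sqrt(7)*b/9)


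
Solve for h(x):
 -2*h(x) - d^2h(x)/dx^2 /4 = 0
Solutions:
 h(x) = C1*sin(2*sqrt(2)*x) + C2*cos(2*sqrt(2)*x)


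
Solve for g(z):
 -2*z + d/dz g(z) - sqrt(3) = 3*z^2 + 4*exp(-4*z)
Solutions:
 g(z) = C1 + z^3 + z^2 + sqrt(3)*z - exp(-4*z)


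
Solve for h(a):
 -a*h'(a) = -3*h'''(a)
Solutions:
 h(a) = C1 + Integral(C2*airyai(3^(2/3)*a/3) + C3*airybi(3^(2/3)*a/3), a)


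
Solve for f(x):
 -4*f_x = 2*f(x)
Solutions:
 f(x) = C1*exp(-x/2)


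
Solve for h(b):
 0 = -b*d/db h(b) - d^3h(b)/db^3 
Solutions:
 h(b) = C1 + Integral(C2*airyai(-b) + C3*airybi(-b), b)


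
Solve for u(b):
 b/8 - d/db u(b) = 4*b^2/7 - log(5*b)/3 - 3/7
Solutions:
 u(b) = C1 - 4*b^3/21 + b^2/16 + b*log(b)/3 + 2*b/21 + b*log(5)/3


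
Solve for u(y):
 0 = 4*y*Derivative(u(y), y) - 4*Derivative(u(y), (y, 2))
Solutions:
 u(y) = C1 + C2*erfi(sqrt(2)*y/2)


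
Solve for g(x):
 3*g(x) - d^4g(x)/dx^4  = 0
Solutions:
 g(x) = C1*exp(-3^(1/4)*x) + C2*exp(3^(1/4)*x) + C3*sin(3^(1/4)*x) + C4*cos(3^(1/4)*x)


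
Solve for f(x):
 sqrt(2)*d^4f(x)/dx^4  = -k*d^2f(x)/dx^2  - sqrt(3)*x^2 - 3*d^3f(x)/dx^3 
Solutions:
 f(x) = C1 + C2*x + C3*exp(sqrt(2)*x*(sqrt(-4*sqrt(2)*k + 9) - 3)/4) + C4*exp(-sqrt(2)*x*(sqrt(-4*sqrt(2)*k + 9) + 3)/4) - sqrt(3)*x^4/(12*k) + sqrt(3)*x^3/k^2 + x^2*(sqrt(6) - 9*sqrt(3)/k)/k^2


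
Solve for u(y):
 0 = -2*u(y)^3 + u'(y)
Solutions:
 u(y) = -sqrt(2)*sqrt(-1/(C1 + 2*y))/2
 u(y) = sqrt(2)*sqrt(-1/(C1 + 2*y))/2


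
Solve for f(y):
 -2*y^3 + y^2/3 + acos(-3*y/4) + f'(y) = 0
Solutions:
 f(y) = C1 + y^4/2 - y^3/9 - y*acos(-3*y/4) - sqrt(16 - 9*y^2)/3


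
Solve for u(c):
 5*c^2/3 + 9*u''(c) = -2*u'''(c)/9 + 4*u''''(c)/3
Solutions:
 u(c) = C1 + C2*c + C3*exp(c*(1 - sqrt(973))/12) + C4*exp(c*(1 + sqrt(973))/12) - 5*c^4/324 + 10*c^3/6561 - 4880*c^2/177147


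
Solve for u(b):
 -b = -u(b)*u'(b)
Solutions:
 u(b) = -sqrt(C1 + b^2)
 u(b) = sqrt(C1 + b^2)


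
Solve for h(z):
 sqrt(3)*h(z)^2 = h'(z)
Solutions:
 h(z) = -1/(C1 + sqrt(3)*z)


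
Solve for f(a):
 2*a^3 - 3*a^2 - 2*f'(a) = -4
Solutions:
 f(a) = C1 + a^4/4 - a^3/2 + 2*a


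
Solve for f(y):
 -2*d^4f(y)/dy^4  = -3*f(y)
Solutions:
 f(y) = C1*exp(-2^(3/4)*3^(1/4)*y/2) + C2*exp(2^(3/4)*3^(1/4)*y/2) + C3*sin(2^(3/4)*3^(1/4)*y/2) + C4*cos(2^(3/4)*3^(1/4)*y/2)


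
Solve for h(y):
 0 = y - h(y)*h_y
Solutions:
 h(y) = -sqrt(C1 + y^2)
 h(y) = sqrt(C1 + y^2)


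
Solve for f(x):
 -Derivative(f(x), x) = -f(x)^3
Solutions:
 f(x) = -sqrt(2)*sqrt(-1/(C1 + x))/2
 f(x) = sqrt(2)*sqrt(-1/(C1 + x))/2


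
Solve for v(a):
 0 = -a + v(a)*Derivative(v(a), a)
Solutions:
 v(a) = -sqrt(C1 + a^2)
 v(a) = sqrt(C1 + a^2)


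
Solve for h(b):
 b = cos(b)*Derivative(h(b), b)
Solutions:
 h(b) = C1 + Integral(b/cos(b), b)


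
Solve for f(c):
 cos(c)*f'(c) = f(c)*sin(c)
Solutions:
 f(c) = C1/cos(c)


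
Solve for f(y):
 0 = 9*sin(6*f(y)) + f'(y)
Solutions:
 f(y) = -acos((-C1 - exp(108*y))/(C1 - exp(108*y)))/6 + pi/3
 f(y) = acos((-C1 - exp(108*y))/(C1 - exp(108*y)))/6


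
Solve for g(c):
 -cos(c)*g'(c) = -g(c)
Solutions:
 g(c) = C1*sqrt(sin(c) + 1)/sqrt(sin(c) - 1)


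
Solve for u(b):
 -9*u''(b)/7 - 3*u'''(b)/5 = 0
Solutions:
 u(b) = C1 + C2*b + C3*exp(-15*b/7)


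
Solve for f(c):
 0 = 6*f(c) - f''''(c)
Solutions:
 f(c) = C1*exp(-6^(1/4)*c) + C2*exp(6^(1/4)*c) + C3*sin(6^(1/4)*c) + C4*cos(6^(1/4)*c)


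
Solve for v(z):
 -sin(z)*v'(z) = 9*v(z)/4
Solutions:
 v(z) = C1*(cos(z) + 1)^(9/8)/(cos(z) - 1)^(9/8)


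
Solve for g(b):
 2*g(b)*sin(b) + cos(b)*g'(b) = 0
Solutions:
 g(b) = C1*cos(b)^2


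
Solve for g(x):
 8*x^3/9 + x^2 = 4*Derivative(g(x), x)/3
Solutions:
 g(x) = C1 + x^4/6 + x^3/4


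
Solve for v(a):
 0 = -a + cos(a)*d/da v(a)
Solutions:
 v(a) = C1 + Integral(a/cos(a), a)


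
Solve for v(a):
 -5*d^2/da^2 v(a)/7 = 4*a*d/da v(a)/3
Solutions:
 v(a) = C1 + C2*erf(sqrt(210)*a/15)


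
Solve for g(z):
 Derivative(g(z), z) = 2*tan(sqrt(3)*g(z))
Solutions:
 g(z) = sqrt(3)*(pi - asin(C1*exp(2*sqrt(3)*z)))/3
 g(z) = sqrt(3)*asin(C1*exp(2*sqrt(3)*z))/3


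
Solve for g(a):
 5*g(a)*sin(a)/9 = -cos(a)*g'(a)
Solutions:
 g(a) = C1*cos(a)^(5/9)


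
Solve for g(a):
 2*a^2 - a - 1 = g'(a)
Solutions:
 g(a) = C1 + 2*a^3/3 - a^2/2 - a


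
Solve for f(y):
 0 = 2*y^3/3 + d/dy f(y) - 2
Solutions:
 f(y) = C1 - y^4/6 + 2*y


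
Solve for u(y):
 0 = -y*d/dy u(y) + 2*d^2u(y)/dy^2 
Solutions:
 u(y) = C1 + C2*erfi(y/2)


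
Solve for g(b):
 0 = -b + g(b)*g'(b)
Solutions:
 g(b) = -sqrt(C1 + b^2)
 g(b) = sqrt(C1 + b^2)


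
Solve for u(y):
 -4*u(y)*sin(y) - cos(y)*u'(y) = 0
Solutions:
 u(y) = C1*cos(y)^4


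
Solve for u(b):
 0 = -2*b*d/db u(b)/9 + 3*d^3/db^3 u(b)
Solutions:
 u(b) = C1 + Integral(C2*airyai(2^(1/3)*b/3) + C3*airybi(2^(1/3)*b/3), b)


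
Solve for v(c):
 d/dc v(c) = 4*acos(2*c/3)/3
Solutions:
 v(c) = C1 + 4*c*acos(2*c/3)/3 - 2*sqrt(9 - 4*c^2)/3


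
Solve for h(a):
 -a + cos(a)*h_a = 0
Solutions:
 h(a) = C1 + Integral(a/cos(a), a)


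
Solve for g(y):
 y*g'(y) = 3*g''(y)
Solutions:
 g(y) = C1 + C2*erfi(sqrt(6)*y/6)


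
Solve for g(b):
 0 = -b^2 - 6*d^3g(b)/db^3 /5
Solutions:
 g(b) = C1 + C2*b + C3*b^2 - b^5/72


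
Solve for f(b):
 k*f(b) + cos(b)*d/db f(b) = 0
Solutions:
 f(b) = C1*exp(k*(log(sin(b) - 1) - log(sin(b) + 1))/2)


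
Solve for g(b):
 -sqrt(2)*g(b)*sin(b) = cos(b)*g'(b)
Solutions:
 g(b) = C1*cos(b)^(sqrt(2))


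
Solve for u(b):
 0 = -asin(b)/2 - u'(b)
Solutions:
 u(b) = C1 - b*asin(b)/2 - sqrt(1 - b^2)/2


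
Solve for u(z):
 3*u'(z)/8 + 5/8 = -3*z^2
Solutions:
 u(z) = C1 - 8*z^3/3 - 5*z/3


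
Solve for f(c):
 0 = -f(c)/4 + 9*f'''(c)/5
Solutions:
 f(c) = C3*exp(30^(1/3)*c/6) + (C1*sin(10^(1/3)*3^(5/6)*c/12) + C2*cos(10^(1/3)*3^(5/6)*c/12))*exp(-30^(1/3)*c/12)


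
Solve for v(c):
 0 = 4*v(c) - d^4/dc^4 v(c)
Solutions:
 v(c) = C1*exp(-sqrt(2)*c) + C2*exp(sqrt(2)*c) + C3*sin(sqrt(2)*c) + C4*cos(sqrt(2)*c)


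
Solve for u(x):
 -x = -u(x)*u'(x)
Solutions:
 u(x) = -sqrt(C1 + x^2)
 u(x) = sqrt(C1 + x^2)


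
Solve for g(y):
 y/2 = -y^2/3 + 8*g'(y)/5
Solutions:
 g(y) = C1 + 5*y^3/72 + 5*y^2/32


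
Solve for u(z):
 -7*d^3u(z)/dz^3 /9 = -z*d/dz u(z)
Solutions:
 u(z) = C1 + Integral(C2*airyai(21^(2/3)*z/7) + C3*airybi(21^(2/3)*z/7), z)


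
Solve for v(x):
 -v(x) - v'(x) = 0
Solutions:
 v(x) = C1*exp(-x)


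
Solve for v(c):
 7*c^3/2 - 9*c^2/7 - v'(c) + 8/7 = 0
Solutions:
 v(c) = C1 + 7*c^4/8 - 3*c^3/7 + 8*c/7


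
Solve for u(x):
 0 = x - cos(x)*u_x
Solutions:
 u(x) = C1 + Integral(x/cos(x), x)


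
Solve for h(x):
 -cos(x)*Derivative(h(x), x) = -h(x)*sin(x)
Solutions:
 h(x) = C1/cos(x)


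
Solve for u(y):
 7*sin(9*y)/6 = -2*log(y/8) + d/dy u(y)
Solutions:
 u(y) = C1 + 2*y*log(y) - 6*y*log(2) - 2*y - 7*cos(9*y)/54


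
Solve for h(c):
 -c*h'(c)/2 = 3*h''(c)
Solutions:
 h(c) = C1 + C2*erf(sqrt(3)*c/6)


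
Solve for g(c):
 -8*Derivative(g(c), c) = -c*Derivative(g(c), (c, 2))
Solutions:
 g(c) = C1 + C2*c^9


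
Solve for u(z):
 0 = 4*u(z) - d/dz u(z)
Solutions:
 u(z) = C1*exp(4*z)


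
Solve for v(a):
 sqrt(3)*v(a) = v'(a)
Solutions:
 v(a) = C1*exp(sqrt(3)*a)


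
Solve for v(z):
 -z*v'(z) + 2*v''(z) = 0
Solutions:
 v(z) = C1 + C2*erfi(z/2)


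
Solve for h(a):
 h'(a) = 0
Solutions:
 h(a) = C1


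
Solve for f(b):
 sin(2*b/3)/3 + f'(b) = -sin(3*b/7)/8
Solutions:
 f(b) = C1 + 7*cos(3*b/7)/24 + cos(2*b/3)/2


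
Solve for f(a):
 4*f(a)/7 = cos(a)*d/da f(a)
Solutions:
 f(a) = C1*(sin(a) + 1)^(2/7)/(sin(a) - 1)^(2/7)


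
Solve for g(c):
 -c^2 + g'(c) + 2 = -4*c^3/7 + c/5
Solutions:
 g(c) = C1 - c^4/7 + c^3/3 + c^2/10 - 2*c


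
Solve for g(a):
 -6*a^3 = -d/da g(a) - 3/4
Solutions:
 g(a) = C1 + 3*a^4/2 - 3*a/4


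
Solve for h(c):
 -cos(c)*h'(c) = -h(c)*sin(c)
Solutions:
 h(c) = C1/cos(c)


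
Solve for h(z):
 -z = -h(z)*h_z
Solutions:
 h(z) = -sqrt(C1 + z^2)
 h(z) = sqrt(C1 + z^2)


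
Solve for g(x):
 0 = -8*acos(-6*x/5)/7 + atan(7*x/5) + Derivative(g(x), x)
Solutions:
 g(x) = C1 + 8*x*acos(-6*x/5)/7 - x*atan(7*x/5) + 4*sqrt(25 - 36*x^2)/21 + 5*log(49*x^2 + 25)/14


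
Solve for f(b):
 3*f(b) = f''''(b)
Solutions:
 f(b) = C1*exp(-3^(1/4)*b) + C2*exp(3^(1/4)*b) + C3*sin(3^(1/4)*b) + C4*cos(3^(1/4)*b)
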